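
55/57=0.96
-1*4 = -4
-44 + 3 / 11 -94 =-137.73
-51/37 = -1.38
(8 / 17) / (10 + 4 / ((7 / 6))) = 28 / 799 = 0.04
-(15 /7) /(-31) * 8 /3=40 /217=0.18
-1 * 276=-276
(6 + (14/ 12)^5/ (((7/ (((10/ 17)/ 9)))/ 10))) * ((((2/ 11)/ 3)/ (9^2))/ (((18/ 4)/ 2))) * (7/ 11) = 12912319/ 9838567233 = 0.00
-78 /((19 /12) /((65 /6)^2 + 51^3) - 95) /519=62135593 /39276859337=0.00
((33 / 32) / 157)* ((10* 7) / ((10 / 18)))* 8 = 2079 / 314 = 6.62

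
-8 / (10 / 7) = -28 / 5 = -5.60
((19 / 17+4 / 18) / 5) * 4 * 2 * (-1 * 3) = -328 / 51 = -6.43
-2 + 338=336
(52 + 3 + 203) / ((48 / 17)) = 731 / 8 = 91.38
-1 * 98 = -98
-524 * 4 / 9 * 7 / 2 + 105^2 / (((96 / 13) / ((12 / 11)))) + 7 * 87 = 1126685 / 792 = 1422.58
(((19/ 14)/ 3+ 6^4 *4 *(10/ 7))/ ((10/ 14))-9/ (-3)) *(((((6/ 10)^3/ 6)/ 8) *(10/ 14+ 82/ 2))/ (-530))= -68141631/ 18550000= -3.67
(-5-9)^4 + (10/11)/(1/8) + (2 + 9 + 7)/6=422689/11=38426.27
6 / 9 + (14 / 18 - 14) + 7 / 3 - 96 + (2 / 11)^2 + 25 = -88415 / 1089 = -81.19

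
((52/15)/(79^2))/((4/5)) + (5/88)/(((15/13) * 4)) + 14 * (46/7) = 606411341/6590496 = 92.01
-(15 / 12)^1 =-5 / 4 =-1.25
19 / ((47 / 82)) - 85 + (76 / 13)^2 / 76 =-408281 / 7943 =-51.40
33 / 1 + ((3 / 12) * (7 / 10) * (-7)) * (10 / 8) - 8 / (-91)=91893 / 2912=31.56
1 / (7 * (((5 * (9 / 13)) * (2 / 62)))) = 403 / 315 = 1.28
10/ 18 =5/ 9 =0.56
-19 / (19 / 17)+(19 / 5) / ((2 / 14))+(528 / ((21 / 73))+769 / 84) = 111251 / 60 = 1854.18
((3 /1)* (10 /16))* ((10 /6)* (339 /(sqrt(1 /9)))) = 25425 /8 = 3178.12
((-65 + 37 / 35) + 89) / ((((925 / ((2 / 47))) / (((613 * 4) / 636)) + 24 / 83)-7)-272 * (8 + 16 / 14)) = 89241766 / 11199967935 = 0.01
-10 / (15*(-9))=2 / 27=0.07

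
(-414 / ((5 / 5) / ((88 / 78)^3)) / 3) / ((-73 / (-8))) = -31347712 / 1443429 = -21.72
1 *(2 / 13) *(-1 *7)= -14 / 13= -1.08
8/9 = 0.89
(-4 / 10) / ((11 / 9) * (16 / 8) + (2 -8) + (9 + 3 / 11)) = -0.07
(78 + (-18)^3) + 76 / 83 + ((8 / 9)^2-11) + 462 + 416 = -32843833 / 6723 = -4885.29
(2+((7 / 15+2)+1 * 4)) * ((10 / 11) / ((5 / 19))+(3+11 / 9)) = 65.00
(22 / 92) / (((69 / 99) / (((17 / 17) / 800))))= 363 / 846400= 0.00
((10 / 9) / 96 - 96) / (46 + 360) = -41467 / 175392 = -0.24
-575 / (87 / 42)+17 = -7557 / 29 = -260.59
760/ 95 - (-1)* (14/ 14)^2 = 9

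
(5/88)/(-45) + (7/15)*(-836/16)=-96563/3960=-24.38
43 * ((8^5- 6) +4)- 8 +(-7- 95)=1408828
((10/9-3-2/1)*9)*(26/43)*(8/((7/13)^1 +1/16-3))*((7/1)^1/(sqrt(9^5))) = 10599680/5214051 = 2.03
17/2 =8.50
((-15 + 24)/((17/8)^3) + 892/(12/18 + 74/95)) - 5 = 310190144/506039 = 612.98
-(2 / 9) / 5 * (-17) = 34 / 45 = 0.76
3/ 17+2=37/ 17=2.18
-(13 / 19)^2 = -169 / 361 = -0.47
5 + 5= 10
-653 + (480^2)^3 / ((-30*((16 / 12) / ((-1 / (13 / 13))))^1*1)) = 305764761599347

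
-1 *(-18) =18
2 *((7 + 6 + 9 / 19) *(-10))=-5120 / 19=-269.47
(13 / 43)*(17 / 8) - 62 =-21107 / 344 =-61.36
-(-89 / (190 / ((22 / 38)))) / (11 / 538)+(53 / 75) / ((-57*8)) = 8617753 / 649800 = 13.26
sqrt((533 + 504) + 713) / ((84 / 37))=185 *sqrt(70) / 84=18.43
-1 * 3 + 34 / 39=-2.13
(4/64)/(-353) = -1/5648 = -0.00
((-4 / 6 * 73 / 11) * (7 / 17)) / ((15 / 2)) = -2044 / 8415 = -0.24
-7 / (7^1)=-1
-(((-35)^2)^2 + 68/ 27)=-40516943/ 27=-1500627.52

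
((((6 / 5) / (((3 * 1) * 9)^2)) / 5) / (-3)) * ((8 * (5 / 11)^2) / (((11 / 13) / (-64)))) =13312 / 970299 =0.01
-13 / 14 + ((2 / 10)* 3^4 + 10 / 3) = 3907 / 210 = 18.60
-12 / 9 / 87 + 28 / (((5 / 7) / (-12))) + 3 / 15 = -613631 / 1305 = -470.22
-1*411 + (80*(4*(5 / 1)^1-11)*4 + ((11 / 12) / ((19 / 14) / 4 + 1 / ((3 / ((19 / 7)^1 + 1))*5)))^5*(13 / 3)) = 219232128487628051 / 87368695457079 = 2509.28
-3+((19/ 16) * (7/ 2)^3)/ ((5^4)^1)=-2.92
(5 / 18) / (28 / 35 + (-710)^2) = 25 / 45369072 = 0.00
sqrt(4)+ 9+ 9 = 20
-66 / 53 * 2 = -132 / 53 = -2.49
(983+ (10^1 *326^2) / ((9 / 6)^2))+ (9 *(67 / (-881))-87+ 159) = 3753525908 / 7929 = 473392.09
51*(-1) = -51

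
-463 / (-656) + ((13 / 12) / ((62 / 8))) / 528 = 177685 / 251658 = 0.71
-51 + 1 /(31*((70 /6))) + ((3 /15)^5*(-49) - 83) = -90877508 /678125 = -134.01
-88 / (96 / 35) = -385 / 12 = -32.08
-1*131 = -131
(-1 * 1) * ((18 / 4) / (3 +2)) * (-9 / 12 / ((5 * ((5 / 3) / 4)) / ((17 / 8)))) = 1377 / 2000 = 0.69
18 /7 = 2.57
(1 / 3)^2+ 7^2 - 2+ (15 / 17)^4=35868529 / 751689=47.72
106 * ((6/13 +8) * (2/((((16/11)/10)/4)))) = 641300/13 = 49330.77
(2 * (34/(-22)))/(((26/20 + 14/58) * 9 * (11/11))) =-9860/44253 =-0.22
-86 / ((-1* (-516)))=-0.17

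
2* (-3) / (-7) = 6 / 7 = 0.86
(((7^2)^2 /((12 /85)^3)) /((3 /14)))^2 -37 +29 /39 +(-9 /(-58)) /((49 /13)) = 1968028505828845899481025 /124110185472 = 15857107120936.86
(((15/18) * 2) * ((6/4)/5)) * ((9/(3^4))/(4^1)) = 1/72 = 0.01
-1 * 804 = -804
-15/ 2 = -7.50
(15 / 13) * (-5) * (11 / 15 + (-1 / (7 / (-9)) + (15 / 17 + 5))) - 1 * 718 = -763.59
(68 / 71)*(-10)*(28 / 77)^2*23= -250240 / 8591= -29.13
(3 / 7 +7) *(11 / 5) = 572 / 35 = 16.34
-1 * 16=-16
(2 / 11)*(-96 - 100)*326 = -127792 / 11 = -11617.45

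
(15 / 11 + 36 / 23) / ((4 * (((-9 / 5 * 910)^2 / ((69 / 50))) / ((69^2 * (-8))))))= -10051 / 700700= -0.01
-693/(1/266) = -184338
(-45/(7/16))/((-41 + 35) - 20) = 360/91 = 3.96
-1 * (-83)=83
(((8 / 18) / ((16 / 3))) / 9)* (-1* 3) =-1 / 36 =-0.03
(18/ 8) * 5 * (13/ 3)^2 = 845/ 4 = 211.25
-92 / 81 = -1.14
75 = 75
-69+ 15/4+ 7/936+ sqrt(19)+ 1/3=-60755/936+ sqrt(19)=-60.55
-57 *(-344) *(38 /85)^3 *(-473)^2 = 240716782346304 /614125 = 391967078.93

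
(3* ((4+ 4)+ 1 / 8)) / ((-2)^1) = -195 / 16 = -12.19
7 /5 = 1.40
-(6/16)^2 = -9/64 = -0.14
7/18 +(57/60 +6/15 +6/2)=4.74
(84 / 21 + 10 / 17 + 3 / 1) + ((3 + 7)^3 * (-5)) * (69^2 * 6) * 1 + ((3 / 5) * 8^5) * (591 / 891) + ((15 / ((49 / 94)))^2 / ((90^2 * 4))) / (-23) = -265469031891258211 / 1858806180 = -142816951.41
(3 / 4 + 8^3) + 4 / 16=513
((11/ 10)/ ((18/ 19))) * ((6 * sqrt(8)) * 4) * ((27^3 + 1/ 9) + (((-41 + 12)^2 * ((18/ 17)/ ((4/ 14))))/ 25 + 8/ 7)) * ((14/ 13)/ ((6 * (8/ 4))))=221700440522 * sqrt(2)/ 2237625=140118.10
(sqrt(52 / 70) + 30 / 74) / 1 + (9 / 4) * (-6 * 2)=-984 / 37 + sqrt(910) / 35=-25.73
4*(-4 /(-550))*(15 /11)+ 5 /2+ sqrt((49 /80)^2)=30513 /9680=3.15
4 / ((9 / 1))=4 / 9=0.44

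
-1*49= -49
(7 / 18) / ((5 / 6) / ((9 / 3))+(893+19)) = 7 / 16421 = 0.00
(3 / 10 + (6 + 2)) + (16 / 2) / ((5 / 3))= 131 / 10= 13.10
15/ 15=1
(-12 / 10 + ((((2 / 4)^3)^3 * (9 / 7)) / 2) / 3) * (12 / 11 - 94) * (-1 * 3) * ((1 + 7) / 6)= -3138489 / 7040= -445.81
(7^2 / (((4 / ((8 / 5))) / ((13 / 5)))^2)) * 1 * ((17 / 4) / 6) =140777 / 3750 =37.54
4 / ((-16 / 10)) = -5 / 2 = -2.50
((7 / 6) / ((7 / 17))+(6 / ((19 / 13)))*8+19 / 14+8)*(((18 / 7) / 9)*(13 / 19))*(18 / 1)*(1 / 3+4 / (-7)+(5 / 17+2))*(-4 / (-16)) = 171450656 / 2104991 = 81.45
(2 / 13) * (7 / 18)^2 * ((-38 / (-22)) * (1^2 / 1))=931 / 23166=0.04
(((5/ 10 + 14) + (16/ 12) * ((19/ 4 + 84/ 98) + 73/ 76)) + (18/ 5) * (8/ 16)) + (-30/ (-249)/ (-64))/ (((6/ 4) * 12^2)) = 9559397507/ 381507840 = 25.06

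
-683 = -683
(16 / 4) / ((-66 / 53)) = -3.21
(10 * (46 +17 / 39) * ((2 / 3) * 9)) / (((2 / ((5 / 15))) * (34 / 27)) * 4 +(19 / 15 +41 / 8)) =13039200 / 171353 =76.10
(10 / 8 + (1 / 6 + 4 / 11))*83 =19505 / 132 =147.77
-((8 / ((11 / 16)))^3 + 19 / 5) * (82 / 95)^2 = -70676293476 / 60061375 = -1176.73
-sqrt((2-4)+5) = -sqrt(3) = -1.73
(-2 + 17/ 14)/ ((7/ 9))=-99/ 98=-1.01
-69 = -69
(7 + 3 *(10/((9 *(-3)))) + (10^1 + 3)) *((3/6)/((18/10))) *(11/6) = 4675/486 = 9.62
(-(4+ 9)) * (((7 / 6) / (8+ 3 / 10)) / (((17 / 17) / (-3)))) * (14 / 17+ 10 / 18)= 96005 / 12699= 7.56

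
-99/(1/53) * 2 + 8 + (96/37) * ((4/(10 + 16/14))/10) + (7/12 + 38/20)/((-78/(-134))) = -181500089/17316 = -10481.64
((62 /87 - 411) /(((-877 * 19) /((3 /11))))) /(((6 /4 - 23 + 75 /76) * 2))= -6490 /39650047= -0.00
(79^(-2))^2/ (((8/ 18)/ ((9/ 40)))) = 81/ 6232012960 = 0.00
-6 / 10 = -3 / 5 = -0.60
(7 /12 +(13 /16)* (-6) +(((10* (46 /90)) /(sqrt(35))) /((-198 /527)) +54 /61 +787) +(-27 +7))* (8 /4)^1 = 1117901 /732 - 24242* sqrt(35) /31185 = 1522.59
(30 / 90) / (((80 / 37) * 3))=37 / 720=0.05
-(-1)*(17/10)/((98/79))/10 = 1343/9800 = 0.14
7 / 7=1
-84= -84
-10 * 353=-3530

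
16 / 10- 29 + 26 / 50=-672 / 25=-26.88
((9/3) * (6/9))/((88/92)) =23/11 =2.09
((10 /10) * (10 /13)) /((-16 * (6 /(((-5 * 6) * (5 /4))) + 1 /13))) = 125 /216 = 0.58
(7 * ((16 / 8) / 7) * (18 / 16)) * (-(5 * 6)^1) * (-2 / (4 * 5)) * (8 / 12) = 4.50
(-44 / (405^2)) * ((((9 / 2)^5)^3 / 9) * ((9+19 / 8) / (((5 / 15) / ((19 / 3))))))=-66315152522619 / 1638400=-40475556.96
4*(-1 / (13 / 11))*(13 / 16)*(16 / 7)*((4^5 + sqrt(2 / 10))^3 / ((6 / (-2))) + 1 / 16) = 2252693667.99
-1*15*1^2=-15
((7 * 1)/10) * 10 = 7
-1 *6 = -6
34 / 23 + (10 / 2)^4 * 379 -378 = 5439465 / 23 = 236498.48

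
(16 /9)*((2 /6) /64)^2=1 /20736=0.00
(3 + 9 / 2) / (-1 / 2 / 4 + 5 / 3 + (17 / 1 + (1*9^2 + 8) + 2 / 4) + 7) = 180 / 2761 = 0.07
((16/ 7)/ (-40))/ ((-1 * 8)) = 1/ 140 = 0.01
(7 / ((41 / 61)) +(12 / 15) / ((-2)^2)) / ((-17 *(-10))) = 64 / 1025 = 0.06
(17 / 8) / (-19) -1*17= -2601 / 152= -17.11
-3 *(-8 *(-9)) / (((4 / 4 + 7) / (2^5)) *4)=-216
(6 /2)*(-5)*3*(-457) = 20565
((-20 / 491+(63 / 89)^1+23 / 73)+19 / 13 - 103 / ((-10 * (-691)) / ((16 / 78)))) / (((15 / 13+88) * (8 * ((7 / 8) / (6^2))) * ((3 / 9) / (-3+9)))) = 226606228212456 / 89417780671205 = 2.53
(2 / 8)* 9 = 9 / 4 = 2.25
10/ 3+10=40/ 3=13.33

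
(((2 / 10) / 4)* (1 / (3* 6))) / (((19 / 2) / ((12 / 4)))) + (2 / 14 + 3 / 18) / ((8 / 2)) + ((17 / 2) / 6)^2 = 199679 / 95760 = 2.09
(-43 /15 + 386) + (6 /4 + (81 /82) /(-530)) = 50148251 /130380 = 384.63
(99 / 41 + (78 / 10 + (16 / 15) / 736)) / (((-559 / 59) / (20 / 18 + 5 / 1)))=-187569437 / 28465398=-6.59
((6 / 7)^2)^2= 1296 / 2401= 0.54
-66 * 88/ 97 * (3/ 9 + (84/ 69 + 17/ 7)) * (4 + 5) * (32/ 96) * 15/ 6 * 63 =-251166960/ 2231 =-112580.44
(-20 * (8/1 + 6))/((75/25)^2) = -280/9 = -31.11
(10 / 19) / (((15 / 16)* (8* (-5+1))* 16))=-0.00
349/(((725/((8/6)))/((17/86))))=11866/93525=0.13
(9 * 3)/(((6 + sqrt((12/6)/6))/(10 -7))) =1458/107 -81 * sqrt(3)/107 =12.31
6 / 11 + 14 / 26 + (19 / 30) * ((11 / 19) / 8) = 38773 / 34320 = 1.13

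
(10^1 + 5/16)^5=122298103125/1048576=116632.56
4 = 4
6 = 6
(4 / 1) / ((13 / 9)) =36 / 13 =2.77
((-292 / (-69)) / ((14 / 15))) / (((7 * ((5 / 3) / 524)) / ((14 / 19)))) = 459024 / 3059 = 150.06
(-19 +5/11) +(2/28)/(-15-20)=-99971/5390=-18.55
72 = 72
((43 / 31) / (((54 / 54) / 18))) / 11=774 / 341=2.27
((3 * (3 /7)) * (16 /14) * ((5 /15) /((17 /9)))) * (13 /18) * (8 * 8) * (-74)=-738816 /833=-886.93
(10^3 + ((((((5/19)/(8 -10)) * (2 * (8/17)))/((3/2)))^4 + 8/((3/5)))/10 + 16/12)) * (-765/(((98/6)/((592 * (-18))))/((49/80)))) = 196247738996610432/640267073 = 306509185.42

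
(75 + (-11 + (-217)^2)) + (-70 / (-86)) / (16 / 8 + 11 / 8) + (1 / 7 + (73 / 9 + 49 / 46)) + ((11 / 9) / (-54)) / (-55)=396705285964 / 8411445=47162.56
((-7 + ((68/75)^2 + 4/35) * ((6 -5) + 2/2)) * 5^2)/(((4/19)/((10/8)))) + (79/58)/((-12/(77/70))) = -6953693/9135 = -761.21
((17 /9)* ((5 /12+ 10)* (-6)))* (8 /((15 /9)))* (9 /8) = -637.50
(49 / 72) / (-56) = -0.01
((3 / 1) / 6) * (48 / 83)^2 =1152 / 6889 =0.17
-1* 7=-7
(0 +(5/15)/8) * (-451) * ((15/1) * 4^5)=-288640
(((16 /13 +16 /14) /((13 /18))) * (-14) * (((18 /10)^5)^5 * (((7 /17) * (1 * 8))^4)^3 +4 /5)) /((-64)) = 6381929255656851869014943519947366501310429502 /2257254446741012632846832275390625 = 2827297234864.67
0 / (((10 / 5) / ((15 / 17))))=0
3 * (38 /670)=0.17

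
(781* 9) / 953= 7029 / 953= 7.38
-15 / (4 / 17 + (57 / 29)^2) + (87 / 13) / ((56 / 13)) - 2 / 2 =-1456139 / 468776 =-3.11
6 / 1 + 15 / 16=111 / 16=6.94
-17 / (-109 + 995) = -17 / 886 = -0.02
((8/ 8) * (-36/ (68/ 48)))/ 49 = -432/ 833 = -0.52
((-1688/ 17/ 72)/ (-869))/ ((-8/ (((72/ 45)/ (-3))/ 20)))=211/ 39887100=0.00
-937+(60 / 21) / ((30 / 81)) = -929.29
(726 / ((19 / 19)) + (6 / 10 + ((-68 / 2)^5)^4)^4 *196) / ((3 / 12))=161625336994608825366916431820943311009276930205095436559396252231344789106539074319709864126645664714462588875169307173859404264 / 625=258600539191374120587066300000000000000000000000000000000000000000000000000000000000000000000000000000000000000000000000000000.00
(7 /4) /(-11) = -7 /44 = -0.16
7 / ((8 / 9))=63 / 8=7.88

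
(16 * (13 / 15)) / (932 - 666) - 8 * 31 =-247.95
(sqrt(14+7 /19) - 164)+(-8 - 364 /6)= -698 /3+sqrt(5187) /19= -228.88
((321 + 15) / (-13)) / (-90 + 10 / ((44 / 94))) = 3696 / 9815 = 0.38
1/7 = 0.14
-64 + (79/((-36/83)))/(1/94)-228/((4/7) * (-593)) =-183426101/10674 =-17184.38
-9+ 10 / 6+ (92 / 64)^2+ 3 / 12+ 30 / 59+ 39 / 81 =-1642231 / 407808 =-4.03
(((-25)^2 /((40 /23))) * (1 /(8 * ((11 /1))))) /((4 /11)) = 2875 /256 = 11.23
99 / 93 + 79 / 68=4693 / 2108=2.23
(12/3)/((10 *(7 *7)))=2/245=0.01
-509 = -509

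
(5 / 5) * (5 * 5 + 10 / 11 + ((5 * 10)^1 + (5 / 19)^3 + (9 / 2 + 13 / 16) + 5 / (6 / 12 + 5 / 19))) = 3073435705 / 35008336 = 87.79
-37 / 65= -0.57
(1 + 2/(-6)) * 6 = 4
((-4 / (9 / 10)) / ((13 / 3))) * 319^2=-4070440 / 39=-104370.26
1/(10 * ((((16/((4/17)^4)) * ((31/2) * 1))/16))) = 256/12945755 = 0.00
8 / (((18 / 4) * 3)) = 16 / 27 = 0.59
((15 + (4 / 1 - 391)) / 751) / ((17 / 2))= -744 / 12767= -0.06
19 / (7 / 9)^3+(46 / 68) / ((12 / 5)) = 5690653 / 139944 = 40.66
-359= -359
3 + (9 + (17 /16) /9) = 1745 /144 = 12.12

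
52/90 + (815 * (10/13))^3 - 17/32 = 779534460147199/3163680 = 246401172.10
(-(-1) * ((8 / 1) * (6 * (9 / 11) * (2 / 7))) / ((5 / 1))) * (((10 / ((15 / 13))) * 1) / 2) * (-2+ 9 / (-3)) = -3744 / 77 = -48.62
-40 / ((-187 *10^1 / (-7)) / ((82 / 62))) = -1148 / 5797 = -0.20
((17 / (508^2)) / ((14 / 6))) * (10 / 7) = 255 / 6322568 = 0.00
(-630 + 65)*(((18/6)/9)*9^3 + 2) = -138425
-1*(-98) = 98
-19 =-19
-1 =-1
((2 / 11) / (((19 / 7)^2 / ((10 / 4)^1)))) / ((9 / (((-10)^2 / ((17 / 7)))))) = 171500 / 607563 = 0.28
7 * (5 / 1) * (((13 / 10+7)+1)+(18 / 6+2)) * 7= 7007 / 2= 3503.50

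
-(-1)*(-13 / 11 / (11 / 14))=-182 / 121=-1.50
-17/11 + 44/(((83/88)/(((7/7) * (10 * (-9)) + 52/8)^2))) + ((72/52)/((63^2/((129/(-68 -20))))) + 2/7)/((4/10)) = 4539944537483/13957944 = 325258.83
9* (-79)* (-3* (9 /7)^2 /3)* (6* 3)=21155.88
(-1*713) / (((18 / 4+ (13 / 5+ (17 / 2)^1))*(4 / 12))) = -3565 / 26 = -137.12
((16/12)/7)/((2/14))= 4/3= 1.33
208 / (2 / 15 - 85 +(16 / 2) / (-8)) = -2.42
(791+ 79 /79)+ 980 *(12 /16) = 1527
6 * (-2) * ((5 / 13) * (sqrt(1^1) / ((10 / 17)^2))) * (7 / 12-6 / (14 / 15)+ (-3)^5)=6040967 / 1820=3319.21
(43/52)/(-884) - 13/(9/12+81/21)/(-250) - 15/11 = -1.35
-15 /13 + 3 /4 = -0.40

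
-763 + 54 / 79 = -60223 / 79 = -762.32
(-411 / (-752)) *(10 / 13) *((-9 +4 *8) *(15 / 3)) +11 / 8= 121523 / 2444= 49.72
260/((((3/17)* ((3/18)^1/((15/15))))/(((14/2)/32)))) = 7735/4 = 1933.75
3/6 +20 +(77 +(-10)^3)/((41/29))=-632.35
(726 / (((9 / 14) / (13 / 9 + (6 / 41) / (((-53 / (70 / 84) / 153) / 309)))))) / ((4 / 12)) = -7112143808 / 19557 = -363662.31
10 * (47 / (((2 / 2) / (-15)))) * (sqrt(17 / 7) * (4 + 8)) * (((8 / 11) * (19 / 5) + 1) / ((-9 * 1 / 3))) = 1167480 * sqrt(119) / 77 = 165398.74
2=2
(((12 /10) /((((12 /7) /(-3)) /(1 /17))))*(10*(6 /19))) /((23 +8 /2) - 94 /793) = -99918 /6885391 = -0.01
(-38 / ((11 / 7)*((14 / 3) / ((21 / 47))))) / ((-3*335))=399 / 173195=0.00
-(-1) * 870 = 870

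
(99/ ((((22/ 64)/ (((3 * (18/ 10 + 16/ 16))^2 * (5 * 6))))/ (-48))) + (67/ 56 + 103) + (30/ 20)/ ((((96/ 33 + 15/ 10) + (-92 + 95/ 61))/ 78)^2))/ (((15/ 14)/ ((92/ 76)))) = -837369498252568760069/ 25327605813100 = -33061533.90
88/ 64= 11/ 8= 1.38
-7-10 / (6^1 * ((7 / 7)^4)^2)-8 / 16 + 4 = -31 / 6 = -5.17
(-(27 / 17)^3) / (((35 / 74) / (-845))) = 246155598 / 34391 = 7157.56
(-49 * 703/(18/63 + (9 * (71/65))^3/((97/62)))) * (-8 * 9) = 57810105068625/14161413362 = 4082.23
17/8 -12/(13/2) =29/104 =0.28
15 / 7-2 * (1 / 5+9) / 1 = -569 / 35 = -16.26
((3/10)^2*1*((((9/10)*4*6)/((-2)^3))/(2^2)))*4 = -243/1000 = -0.24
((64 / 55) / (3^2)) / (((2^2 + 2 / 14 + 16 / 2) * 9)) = 448 / 378675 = 0.00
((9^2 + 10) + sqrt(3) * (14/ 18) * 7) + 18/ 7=49 * sqrt(3)/ 9 + 655/ 7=103.00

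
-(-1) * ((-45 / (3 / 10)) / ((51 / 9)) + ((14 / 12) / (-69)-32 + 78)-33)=-94925 / 7038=-13.49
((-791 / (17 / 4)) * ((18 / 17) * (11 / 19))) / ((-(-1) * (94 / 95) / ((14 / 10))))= -2192652 / 13583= -161.43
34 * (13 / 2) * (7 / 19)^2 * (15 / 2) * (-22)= -1786785 / 361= -4949.54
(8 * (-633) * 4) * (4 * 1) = -81024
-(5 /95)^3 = -1 /6859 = -0.00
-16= -16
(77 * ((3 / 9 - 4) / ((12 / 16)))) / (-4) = 847 / 9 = 94.11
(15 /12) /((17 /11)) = 55 /68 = 0.81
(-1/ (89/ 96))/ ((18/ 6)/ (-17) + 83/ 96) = -156672/ 99947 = -1.57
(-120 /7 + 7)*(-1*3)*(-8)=-1704 /7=-243.43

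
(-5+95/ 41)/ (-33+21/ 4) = 440/ 4551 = 0.10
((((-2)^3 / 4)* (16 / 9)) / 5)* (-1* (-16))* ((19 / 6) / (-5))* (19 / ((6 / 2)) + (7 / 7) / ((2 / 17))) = 216448 / 2025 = 106.89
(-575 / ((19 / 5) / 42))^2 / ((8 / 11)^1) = 40096546875 / 722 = 55535383.48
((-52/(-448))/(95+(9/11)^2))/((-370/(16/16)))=-1573/479709440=-0.00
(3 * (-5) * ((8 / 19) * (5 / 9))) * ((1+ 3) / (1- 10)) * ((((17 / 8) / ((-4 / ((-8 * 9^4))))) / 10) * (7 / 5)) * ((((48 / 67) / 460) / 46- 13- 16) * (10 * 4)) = -4755554719776 / 673417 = -7061827.54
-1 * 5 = -5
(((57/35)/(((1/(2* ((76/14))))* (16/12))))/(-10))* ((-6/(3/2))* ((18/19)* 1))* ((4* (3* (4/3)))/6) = 16416/1225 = 13.40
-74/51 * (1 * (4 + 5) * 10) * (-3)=6660/17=391.76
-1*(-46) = 46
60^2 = 3600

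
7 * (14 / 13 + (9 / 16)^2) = 32459 / 3328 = 9.75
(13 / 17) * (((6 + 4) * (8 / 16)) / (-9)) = -65 / 153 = -0.42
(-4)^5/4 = -256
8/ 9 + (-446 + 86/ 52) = -103769/ 234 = -443.46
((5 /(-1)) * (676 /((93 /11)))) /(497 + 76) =-37180 /53289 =-0.70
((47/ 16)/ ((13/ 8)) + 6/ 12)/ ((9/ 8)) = 80/ 39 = 2.05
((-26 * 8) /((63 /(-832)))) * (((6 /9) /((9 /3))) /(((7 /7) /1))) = 346112 /567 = 610.43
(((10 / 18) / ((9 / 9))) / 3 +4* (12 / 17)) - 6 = -1373 / 459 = -2.99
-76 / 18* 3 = -38 / 3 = -12.67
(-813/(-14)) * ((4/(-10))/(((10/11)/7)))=-8943/50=-178.86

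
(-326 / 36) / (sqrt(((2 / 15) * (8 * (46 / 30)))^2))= -5.54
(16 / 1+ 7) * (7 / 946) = 161 / 946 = 0.17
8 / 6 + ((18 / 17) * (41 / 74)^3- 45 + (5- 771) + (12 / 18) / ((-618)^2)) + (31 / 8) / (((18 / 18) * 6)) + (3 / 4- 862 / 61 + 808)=-3423730210924313 / 240736601253168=-14.22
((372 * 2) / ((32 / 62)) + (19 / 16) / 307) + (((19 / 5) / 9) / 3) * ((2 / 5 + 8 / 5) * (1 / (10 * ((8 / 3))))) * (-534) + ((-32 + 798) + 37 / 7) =5691805939 / 2578800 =2207.15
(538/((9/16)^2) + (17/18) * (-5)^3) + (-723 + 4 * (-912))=-2788.71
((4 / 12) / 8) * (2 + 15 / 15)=1 / 8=0.12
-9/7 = -1.29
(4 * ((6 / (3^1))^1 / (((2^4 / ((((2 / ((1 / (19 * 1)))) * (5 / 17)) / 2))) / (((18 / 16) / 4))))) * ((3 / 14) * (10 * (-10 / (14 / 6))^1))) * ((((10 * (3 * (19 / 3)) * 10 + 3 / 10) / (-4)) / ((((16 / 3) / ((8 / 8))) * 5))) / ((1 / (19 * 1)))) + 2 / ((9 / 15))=25039122215 / 10235904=2446.21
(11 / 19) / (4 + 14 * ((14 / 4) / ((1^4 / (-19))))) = -0.00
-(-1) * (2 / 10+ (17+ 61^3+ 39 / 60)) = 4539977 / 20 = 226998.85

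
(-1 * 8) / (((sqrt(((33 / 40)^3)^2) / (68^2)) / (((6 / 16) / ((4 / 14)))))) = -1035776000 / 11979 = -86465.98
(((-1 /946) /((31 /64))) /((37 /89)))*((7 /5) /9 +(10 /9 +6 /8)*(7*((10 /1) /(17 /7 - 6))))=4655056 /24413895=0.19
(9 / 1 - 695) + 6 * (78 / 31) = -20798 / 31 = -670.90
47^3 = 103823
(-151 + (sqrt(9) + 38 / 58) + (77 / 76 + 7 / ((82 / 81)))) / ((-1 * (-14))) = -12598281 / 1265096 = -9.96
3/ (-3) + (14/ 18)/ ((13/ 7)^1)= -0.58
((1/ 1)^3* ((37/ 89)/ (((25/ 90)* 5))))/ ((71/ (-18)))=-11988/ 157975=-0.08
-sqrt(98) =-7 * sqrt(2) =-9.90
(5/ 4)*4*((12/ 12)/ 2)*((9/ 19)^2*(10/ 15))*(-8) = -1080/ 361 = -2.99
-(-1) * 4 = 4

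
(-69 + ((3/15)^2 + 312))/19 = 6076/475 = 12.79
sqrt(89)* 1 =sqrt(89) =9.43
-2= -2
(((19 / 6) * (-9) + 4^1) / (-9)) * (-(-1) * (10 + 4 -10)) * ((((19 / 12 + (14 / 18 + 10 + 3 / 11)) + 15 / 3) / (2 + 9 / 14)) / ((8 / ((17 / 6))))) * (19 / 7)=110519941 / 1582416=69.84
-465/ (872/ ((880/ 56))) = -25575/ 3052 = -8.38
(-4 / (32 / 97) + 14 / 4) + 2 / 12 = -203 / 24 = -8.46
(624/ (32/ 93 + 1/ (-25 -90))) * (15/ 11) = 100105200/ 39457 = 2537.07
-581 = -581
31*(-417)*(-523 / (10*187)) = 6760821 / 1870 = 3615.41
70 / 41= 1.71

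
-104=-104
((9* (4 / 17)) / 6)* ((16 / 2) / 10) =24 / 85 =0.28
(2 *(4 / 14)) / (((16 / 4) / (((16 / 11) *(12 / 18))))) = 32 / 231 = 0.14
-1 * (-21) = 21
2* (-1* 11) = -22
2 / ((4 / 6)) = 3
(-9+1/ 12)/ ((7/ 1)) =-107/ 84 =-1.27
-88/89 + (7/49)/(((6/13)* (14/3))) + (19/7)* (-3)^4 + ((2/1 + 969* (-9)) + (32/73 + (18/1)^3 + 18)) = -2649.63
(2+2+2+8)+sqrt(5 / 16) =14.56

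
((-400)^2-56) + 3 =159947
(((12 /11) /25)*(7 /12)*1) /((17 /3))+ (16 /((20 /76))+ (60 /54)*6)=946283 /14025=67.47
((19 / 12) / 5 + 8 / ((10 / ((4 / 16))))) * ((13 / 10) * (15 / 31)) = 13 / 40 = 0.32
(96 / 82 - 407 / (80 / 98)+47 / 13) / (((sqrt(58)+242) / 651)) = -39488948829 / 29698760+326354949 * sqrt(58) / 59397520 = -1287.81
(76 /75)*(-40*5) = -608 /3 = -202.67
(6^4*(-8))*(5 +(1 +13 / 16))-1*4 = -70636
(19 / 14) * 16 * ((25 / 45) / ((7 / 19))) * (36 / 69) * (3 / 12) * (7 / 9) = 14440 / 4347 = 3.32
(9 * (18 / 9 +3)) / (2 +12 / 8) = 90 / 7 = 12.86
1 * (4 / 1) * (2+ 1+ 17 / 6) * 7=490 / 3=163.33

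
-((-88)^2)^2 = -59969536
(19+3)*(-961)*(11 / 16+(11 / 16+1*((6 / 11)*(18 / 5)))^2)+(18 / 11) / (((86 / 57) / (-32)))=-246969398547 / 1513600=-163166.89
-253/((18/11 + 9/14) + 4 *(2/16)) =-19481/214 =-91.03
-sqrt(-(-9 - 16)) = -5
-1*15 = -15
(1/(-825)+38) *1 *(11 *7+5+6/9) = 7774552/2475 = 3141.23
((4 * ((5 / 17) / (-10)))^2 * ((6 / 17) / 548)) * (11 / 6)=11 / 673081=0.00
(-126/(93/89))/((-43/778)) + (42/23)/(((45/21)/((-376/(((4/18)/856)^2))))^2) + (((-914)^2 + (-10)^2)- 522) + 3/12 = 37950176965420437898288419/3065900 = 12378152244176404285.30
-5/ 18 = -0.28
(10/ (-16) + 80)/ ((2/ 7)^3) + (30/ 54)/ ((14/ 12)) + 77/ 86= 196757179/ 57792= 3404.57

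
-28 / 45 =-0.62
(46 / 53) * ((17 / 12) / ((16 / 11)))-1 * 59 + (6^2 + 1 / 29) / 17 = -140557303 / 2508384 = -56.04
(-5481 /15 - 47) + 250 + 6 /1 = -782 /5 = -156.40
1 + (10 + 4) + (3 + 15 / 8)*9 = 471 / 8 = 58.88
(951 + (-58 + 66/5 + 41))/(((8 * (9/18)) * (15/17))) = 20128/75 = 268.37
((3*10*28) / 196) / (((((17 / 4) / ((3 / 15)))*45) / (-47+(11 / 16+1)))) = -0.20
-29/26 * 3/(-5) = 87/130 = 0.67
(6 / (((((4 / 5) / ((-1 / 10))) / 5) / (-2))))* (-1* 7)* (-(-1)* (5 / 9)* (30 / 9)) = -875 / 9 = -97.22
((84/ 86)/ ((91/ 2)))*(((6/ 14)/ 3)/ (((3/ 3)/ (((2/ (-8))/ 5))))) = -3/ 19565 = -0.00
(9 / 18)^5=1 / 32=0.03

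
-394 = -394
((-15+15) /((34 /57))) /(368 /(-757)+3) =0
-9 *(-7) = 63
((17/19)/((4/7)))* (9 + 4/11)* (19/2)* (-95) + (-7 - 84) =-13322.99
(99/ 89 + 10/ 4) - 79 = -13419/ 178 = -75.39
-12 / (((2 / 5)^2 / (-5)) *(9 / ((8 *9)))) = 3000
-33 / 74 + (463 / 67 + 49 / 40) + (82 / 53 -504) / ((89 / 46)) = -117872346753 / 467737720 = -252.01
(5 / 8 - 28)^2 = 749.39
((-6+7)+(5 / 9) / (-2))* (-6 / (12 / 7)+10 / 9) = -559 / 324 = -1.73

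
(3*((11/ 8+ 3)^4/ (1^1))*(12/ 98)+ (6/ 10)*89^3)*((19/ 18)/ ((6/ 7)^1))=192083372971/ 368640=521059.50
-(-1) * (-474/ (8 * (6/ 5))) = -395/ 8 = -49.38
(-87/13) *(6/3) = -174/13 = -13.38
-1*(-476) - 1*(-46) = 522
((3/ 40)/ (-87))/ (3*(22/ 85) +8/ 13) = -221/ 356816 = -0.00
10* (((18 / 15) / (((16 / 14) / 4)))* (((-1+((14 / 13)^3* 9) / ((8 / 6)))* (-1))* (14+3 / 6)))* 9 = -89477325 / 2197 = -40727.05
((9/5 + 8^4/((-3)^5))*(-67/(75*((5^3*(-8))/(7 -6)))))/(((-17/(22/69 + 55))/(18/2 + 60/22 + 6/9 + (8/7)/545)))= 663713324000243/1223351758125000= 0.54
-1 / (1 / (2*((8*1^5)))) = -16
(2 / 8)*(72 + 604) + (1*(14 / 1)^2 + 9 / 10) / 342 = 579949 / 3420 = 169.58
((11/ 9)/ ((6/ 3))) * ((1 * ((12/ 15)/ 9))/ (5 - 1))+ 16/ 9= 1451/ 810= 1.79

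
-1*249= -249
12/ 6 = 2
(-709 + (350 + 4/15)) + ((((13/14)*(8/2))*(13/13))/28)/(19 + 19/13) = -140269373/391020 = -358.73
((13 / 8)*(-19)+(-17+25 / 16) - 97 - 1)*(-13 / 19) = 30017 / 304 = 98.74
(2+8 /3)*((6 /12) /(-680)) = -7 /2040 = -0.00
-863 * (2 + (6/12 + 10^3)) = -1730315/2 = -865157.50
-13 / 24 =-0.54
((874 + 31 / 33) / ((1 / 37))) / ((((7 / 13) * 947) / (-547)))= -7596688411 / 218757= -34726.61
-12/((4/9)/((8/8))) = -27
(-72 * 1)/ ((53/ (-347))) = 24984/ 53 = 471.40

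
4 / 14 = 0.29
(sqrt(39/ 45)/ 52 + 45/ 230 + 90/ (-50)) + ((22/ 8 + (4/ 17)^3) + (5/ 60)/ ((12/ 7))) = sqrt(195)/ 780 + 98224241/ 81359280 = 1.23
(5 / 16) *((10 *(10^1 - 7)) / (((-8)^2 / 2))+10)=3.42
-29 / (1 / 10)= -290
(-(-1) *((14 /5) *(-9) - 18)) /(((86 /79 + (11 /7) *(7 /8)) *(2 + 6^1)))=-1896 /865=-2.19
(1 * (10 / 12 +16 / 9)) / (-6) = -47 / 108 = -0.44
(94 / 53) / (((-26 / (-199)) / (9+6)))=140295 / 689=203.62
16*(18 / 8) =36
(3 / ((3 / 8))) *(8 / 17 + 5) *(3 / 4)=558 / 17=32.82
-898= -898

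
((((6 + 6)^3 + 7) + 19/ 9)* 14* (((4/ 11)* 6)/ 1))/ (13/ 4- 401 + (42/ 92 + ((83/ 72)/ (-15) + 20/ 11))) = -14498346240/ 108080669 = -134.14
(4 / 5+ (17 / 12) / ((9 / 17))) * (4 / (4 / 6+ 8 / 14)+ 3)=5631 / 260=21.66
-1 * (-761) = 761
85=85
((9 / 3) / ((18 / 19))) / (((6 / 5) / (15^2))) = 2375 / 4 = 593.75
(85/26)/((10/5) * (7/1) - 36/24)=17/65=0.26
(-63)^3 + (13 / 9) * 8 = -2250319 / 9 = -250035.44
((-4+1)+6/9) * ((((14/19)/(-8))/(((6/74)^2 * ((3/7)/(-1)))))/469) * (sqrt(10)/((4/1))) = -67081 * sqrt(10)/1649808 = -0.13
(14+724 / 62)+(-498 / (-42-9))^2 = 1084280 / 8959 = 121.03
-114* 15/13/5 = -26.31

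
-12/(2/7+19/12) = -1008/157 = -6.42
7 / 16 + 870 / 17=14039 / 272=51.61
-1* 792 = -792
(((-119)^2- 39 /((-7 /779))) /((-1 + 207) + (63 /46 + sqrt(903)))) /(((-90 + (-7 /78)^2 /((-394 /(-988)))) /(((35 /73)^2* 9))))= -1.79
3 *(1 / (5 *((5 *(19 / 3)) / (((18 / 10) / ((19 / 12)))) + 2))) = 972 / 48365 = 0.02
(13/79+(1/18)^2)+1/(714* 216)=226955/1353744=0.17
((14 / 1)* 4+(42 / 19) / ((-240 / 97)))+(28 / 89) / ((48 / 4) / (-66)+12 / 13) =199074197 / 3584920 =55.53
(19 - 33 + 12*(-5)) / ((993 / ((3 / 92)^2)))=-111 / 1400792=-0.00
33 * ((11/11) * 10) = 330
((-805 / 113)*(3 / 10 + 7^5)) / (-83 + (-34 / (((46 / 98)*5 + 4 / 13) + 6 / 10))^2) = -726919377058217 / 158654584988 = -4581.77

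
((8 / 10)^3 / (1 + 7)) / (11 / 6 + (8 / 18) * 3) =48 / 2375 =0.02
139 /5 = 27.80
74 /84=37 /42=0.88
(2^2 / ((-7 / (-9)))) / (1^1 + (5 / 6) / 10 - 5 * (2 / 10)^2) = 5.82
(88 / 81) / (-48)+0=-11 / 486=-0.02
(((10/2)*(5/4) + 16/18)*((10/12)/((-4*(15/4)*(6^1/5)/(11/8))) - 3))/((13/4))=-680279/101088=-6.73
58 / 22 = 29 / 11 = 2.64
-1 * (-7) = 7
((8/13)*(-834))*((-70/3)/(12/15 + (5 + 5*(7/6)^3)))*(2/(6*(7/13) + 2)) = 84067200/252263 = 333.25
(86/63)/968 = 43/30492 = 0.00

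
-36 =-36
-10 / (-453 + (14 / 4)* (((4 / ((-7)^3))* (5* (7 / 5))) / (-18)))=315 / 14269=0.02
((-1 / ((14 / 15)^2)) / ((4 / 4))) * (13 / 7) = -2925 / 1372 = -2.13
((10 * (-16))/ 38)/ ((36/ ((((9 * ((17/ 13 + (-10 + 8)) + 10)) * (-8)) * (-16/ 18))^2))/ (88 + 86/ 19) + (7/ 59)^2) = -2446596350443520/ 8179972086331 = -299.10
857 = 857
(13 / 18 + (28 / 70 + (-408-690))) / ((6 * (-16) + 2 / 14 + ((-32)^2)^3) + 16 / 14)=-691033 / 676457289450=-0.00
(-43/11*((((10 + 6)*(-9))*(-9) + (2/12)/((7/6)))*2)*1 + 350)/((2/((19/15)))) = -7156616/1155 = -6196.20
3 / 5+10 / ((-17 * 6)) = 128 / 255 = 0.50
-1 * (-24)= 24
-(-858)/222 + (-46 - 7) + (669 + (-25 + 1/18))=396217/666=594.92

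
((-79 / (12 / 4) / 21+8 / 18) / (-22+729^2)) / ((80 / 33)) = -187 / 297594640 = -0.00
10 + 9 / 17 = 179 / 17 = 10.53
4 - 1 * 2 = 2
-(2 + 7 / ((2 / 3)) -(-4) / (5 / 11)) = -213 / 10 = -21.30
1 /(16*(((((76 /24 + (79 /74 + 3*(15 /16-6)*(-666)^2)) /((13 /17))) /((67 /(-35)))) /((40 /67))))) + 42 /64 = 7474526877735 /11389755101536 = 0.66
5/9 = 0.56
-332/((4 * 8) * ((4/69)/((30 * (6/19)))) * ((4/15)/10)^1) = -19328625/304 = -63581.00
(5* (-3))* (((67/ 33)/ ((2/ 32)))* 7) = -37520/ 11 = -3410.91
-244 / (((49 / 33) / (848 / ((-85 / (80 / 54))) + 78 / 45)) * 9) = 80364328 / 337365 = 238.21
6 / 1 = 6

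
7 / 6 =1.17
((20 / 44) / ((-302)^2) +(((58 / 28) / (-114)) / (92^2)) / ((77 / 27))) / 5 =33448859 / 39527733340480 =0.00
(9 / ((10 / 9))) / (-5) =-81 / 50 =-1.62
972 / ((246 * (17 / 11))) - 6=-2400 / 697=-3.44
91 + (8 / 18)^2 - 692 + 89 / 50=-2426041 / 4050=-599.02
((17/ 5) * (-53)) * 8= -7208/ 5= -1441.60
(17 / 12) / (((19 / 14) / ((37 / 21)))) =629 / 342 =1.84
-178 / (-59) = 178 / 59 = 3.02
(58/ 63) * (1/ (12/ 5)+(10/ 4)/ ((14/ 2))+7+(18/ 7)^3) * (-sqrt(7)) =-2957449 * sqrt(7)/ 129654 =-60.35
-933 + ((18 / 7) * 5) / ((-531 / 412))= -942.98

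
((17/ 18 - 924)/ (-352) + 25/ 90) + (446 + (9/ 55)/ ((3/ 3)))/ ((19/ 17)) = 80677171/ 200640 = 402.10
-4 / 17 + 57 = 965 / 17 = 56.76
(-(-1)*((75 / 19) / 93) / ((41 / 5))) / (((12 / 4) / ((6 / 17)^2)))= 1500 / 6979061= 0.00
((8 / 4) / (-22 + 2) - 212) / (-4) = 2121 / 40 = 53.02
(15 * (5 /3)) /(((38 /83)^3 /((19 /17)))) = 14294675 /49096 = 291.16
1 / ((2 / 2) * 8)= 1 / 8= 0.12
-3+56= 53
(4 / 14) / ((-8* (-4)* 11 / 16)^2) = 1 / 1694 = 0.00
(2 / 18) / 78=1 / 702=0.00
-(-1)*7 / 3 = 2.33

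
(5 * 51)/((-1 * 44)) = -255/44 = -5.80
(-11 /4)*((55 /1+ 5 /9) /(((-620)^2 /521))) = -28655 /138384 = -0.21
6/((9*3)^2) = 2/243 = 0.01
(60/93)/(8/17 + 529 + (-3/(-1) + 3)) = 340/282193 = 0.00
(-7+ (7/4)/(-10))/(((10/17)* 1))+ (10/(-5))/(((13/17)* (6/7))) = -237881/15600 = -15.25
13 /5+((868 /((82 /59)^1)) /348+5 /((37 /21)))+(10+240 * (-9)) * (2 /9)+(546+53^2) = 11420623427 /3959370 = 2884.45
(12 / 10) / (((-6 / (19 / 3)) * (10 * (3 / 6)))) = -19 / 75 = -0.25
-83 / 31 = -2.68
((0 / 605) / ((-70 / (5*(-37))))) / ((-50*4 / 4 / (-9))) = 0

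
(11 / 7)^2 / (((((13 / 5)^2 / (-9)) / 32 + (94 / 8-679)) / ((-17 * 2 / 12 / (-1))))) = -0.01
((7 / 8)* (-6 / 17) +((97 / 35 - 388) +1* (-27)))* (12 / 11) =-2945517 / 6545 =-450.04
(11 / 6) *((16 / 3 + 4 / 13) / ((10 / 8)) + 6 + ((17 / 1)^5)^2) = 864861383297131 / 234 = 3695988817509.11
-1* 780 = -780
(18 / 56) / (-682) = -9 / 19096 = -0.00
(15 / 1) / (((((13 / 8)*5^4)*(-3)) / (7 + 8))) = -0.07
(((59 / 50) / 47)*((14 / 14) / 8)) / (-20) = -59 / 376000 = -0.00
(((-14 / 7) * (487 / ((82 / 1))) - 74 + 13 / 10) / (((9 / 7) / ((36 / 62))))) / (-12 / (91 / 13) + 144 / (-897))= 56450303 / 2770780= 20.37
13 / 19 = 0.68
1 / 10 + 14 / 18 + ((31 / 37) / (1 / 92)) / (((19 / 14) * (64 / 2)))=335669 / 126540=2.65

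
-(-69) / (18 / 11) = 253 / 6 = 42.17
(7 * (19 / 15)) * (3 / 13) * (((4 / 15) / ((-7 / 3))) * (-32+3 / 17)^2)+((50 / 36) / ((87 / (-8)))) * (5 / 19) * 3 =-110353748504 / 465774075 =-236.93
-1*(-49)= 49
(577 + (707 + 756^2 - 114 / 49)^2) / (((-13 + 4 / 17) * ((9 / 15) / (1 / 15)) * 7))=-13365909878759842 / 32824071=-407198420.90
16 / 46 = 8 / 23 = 0.35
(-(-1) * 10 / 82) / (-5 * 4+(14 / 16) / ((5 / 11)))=-200 / 29643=-0.01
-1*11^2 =-121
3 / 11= 0.27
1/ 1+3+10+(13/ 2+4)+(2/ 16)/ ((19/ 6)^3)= 336145/ 13718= 24.50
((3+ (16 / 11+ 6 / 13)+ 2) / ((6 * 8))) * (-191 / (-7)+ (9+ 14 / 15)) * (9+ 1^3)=966253 / 18018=53.63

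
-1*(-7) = 7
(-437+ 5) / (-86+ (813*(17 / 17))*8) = -0.07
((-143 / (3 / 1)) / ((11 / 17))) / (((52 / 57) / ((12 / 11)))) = -969 / 11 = -88.09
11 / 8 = 1.38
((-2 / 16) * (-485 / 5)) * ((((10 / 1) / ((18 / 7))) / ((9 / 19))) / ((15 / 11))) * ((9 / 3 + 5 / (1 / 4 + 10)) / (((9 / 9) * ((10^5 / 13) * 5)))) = 0.01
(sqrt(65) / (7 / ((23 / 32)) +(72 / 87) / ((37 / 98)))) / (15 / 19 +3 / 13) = 6095713*sqrt(65) / 74200896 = 0.66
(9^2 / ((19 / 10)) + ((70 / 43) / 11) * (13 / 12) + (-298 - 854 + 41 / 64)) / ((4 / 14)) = -13389863249 / 3451008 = -3879.99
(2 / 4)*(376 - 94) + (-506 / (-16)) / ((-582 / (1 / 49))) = 32168051 / 228144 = 141.00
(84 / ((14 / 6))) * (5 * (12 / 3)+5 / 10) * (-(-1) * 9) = 6642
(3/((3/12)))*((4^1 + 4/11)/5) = 576/55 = 10.47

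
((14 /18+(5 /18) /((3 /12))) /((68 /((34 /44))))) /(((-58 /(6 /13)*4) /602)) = -5117 /199056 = -0.03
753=753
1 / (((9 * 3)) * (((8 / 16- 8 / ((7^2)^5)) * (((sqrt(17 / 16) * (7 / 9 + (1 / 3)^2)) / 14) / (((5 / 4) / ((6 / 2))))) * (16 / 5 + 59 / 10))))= 7061881225 * sqrt(17) / 561843238437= 0.05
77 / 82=0.94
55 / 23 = 2.39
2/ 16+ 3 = 25/ 8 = 3.12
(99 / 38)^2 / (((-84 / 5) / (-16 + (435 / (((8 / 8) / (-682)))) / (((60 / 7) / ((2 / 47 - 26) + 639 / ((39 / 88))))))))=244556964009765 / 12351976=19799015.48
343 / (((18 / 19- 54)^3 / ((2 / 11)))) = -6859 / 16422912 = -0.00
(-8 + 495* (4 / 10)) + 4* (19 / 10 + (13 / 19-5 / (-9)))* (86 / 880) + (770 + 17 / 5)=181446407 / 188100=964.63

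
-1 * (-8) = 8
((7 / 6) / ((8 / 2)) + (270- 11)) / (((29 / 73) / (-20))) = -2271395 / 174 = -13053.99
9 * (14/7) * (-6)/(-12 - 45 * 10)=18/77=0.23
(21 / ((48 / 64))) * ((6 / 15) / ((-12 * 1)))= -14 / 15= -0.93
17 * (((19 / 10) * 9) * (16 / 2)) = 11628 / 5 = 2325.60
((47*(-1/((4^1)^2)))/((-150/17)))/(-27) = -799/64800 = -0.01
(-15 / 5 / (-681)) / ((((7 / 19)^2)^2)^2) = 16983563041 / 1308609827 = 12.98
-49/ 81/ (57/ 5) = -245/ 4617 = -0.05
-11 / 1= -11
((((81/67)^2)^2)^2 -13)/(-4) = 856464904846123/406067677556641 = 2.11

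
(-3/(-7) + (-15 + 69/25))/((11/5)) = -2067/385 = -5.37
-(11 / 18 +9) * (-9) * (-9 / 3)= -519 / 2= -259.50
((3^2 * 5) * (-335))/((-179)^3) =15075/5735339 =0.00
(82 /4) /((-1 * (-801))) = 41 /1602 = 0.03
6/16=3/8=0.38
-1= -1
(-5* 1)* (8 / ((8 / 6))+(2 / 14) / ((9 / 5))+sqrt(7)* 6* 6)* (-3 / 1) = 1915 / 21+540* sqrt(7) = 1519.90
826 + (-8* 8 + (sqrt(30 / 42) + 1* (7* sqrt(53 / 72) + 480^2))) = sqrt(35) / 7 + 7* sqrt(106) / 12 + 231162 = 231168.85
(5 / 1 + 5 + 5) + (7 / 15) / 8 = 1807 / 120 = 15.06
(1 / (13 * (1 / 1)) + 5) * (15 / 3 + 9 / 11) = 384 / 13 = 29.54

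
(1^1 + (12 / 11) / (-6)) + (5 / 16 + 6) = 1255 / 176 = 7.13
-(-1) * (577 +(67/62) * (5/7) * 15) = 255443/434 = 588.58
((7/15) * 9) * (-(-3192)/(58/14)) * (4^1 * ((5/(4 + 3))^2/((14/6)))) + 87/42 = 1149961/406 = 2832.42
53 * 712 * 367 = 13849112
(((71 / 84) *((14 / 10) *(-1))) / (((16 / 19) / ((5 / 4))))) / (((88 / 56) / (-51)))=160531 / 2816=57.01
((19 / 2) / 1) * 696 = 6612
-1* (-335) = 335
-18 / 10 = -9 / 5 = -1.80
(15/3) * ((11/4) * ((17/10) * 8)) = 187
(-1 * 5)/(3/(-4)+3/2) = -20/3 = -6.67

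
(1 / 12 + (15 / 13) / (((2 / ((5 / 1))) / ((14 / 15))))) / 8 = 433 / 1248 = 0.35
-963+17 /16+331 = -630.94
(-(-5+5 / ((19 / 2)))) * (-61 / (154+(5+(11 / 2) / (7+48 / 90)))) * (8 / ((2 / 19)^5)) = -76355725505 / 72198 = -1057587.82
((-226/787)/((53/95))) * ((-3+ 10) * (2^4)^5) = -157590487040/41711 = -3778151.74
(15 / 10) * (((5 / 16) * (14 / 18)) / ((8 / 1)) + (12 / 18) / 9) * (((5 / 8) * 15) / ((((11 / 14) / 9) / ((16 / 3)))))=63175 / 704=89.74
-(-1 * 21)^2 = -441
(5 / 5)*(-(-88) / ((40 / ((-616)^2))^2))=7919277076.48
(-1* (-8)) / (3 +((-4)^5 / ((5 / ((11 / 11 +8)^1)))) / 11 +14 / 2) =-0.05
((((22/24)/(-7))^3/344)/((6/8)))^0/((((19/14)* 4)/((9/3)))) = 0.55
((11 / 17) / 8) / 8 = 11 / 1088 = 0.01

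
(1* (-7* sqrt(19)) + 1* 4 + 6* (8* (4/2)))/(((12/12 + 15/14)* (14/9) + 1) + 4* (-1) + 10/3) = 225/8 - 63* sqrt(19)/32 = 19.54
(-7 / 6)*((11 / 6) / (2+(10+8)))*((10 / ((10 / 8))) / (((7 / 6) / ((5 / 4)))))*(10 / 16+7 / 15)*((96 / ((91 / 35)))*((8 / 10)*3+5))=-53317 / 195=-273.42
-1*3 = -3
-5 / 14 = -0.36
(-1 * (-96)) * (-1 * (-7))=672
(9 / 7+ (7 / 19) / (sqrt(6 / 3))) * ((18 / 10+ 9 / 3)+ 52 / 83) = 7882 * sqrt(2) / 7885+ 20268 / 2905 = 8.39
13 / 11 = 1.18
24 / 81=8 / 27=0.30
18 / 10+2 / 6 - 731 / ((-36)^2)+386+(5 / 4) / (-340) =10673557 / 27540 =387.57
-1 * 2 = -2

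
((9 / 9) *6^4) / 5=1296 / 5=259.20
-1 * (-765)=765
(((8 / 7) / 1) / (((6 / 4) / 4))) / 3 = 64 / 63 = 1.02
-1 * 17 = -17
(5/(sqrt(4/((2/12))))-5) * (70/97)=-350/97+ 175 * sqrt(6)/582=-2.87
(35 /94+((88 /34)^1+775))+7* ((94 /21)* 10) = 1091.29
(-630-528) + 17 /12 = -13879 /12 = -1156.58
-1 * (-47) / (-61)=-47 / 61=-0.77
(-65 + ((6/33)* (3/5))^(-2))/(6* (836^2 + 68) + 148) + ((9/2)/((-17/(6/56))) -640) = -11499264481543/17966804688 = -640.03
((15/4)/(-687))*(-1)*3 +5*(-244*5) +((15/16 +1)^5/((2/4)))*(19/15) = -10861073680799/1800929280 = -6030.82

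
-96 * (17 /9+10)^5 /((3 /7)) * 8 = -25133727014144 /59049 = -425641873.94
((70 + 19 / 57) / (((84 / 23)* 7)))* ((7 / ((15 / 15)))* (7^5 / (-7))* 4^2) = -6658316 / 9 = -739812.89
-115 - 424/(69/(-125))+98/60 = 451777/690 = 654.75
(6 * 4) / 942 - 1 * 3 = -467 / 157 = -2.97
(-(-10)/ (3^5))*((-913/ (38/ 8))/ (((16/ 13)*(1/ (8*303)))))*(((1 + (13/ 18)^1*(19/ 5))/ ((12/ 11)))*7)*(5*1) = -155534283905/ 83106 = -1871516.90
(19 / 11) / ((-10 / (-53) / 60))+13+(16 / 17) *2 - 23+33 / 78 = 2633153 / 4862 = 541.58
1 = 1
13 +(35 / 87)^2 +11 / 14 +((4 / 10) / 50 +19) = 436521091 / 13245750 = 32.96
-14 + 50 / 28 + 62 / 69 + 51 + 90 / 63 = 39715 / 966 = 41.11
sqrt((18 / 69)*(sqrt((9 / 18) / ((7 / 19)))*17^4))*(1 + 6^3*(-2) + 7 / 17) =-124440*38^(1 / 4)*sqrt(69)*7^(3 / 4) / 161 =-68600.63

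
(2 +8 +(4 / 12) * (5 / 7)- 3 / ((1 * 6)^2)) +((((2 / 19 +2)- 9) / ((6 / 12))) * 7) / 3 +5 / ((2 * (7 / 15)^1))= -8865 / 532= -16.66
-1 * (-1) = 1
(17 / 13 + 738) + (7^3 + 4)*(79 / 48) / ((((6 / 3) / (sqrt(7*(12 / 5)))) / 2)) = 3080.14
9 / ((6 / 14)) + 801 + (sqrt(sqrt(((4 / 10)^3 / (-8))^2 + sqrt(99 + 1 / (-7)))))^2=sqrt(49 + 218750 * sqrt(1211)) / 875 + 822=825.15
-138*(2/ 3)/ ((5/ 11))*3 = -3036/ 5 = -607.20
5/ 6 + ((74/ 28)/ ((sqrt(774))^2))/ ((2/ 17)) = 18689/ 21672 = 0.86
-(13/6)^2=-169/36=-4.69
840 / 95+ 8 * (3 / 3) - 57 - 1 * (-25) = -288 / 19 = -15.16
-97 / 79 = -1.23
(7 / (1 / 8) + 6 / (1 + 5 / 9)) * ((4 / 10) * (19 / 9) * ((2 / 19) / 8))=419 / 630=0.67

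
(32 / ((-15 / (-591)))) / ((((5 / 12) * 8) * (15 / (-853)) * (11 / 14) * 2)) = -13687.70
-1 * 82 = -82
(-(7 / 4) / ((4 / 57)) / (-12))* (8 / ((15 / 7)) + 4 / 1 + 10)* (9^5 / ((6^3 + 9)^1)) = 38685843 / 4000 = 9671.46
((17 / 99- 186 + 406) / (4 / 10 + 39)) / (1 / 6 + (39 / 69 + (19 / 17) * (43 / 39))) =1107941510 / 389429403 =2.85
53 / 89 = 0.60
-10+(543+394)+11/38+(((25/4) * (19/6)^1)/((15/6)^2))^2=937.32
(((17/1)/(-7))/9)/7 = -17/441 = -0.04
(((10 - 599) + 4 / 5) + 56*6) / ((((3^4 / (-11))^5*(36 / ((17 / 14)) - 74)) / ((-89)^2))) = -2103604517179 / 1011167476290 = -2.08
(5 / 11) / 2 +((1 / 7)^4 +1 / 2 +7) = 204096 / 26411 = 7.73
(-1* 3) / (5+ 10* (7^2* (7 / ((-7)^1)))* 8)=1 / 1305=0.00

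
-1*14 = -14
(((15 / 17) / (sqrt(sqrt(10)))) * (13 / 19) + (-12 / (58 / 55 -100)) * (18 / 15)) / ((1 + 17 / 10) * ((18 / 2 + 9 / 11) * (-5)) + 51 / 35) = -5005 * 10^(3 / 4) / 10867658 -16940 / 15258461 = -0.00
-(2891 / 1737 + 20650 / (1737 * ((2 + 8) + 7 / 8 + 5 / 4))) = -445627 / 168489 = -2.64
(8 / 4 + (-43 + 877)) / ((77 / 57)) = 4332 / 7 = 618.86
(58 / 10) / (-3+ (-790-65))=-29 / 4290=-0.01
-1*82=-82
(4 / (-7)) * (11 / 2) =-22 / 7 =-3.14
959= 959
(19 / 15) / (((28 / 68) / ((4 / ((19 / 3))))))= 1.94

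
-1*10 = -10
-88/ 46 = -44/ 23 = -1.91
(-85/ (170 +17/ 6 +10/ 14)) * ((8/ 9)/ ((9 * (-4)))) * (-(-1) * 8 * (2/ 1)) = 38080/ 196803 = 0.19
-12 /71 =-0.17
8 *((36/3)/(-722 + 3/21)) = -0.13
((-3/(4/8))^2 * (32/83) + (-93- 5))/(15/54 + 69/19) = -2387844/110971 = -21.52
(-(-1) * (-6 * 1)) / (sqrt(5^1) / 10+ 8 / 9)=-8640 / 1199+ 972 * sqrt(5) / 1199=-5.39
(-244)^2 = 59536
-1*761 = -761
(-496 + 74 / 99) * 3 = -1485.76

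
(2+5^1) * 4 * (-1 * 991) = -27748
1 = 1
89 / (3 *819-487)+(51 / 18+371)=1104811 / 2955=373.88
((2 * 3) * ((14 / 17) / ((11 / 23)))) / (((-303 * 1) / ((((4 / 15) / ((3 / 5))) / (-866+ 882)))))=-161 / 169983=-0.00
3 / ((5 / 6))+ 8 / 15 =62 / 15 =4.13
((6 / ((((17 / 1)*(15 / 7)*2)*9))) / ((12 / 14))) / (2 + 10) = 49 / 55080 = 0.00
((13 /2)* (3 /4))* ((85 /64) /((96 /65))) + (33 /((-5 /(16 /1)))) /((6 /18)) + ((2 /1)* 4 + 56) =-20350251 /81920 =-248.42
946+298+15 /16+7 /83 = 1653389 /1328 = 1245.02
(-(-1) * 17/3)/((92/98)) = 833/138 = 6.04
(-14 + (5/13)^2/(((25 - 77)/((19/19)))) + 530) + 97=5387019/8788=613.00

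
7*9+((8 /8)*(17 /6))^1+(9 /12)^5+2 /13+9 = 3004165 /39936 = 75.22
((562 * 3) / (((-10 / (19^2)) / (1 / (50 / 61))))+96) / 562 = -131.96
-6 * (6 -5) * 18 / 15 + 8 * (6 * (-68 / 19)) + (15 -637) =-76094 / 95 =-800.99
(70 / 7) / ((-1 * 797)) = -10 / 797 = -0.01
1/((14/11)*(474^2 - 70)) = 11/3144484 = 0.00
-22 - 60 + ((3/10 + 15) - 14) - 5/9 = -7313/90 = -81.26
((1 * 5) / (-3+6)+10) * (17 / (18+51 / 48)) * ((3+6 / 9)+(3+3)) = 55216 / 549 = 100.58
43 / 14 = 3.07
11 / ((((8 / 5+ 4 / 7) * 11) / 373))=13055 / 76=171.78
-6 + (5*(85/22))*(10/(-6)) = -2521/66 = -38.20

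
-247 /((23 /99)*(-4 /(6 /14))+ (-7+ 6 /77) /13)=513513 /5615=91.45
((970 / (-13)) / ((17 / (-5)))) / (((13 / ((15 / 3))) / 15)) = 363750 / 2873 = 126.61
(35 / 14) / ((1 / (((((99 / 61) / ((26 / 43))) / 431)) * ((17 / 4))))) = 361845 / 5468528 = 0.07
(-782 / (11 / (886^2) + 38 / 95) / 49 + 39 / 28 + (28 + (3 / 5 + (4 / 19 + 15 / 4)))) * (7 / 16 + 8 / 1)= -50.15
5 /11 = 0.45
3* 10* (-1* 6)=-180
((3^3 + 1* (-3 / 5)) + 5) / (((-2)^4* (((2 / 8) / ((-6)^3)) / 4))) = -33912 / 5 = -6782.40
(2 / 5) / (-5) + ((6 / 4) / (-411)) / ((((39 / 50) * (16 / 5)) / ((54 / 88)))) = -2535773 / 31345600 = -0.08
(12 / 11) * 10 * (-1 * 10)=-1200 / 11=-109.09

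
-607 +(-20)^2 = -207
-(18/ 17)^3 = -5832/ 4913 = -1.19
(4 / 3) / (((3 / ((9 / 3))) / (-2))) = -8 / 3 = -2.67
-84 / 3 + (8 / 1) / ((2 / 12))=20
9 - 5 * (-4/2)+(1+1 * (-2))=18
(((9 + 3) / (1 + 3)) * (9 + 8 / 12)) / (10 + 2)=29 / 12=2.42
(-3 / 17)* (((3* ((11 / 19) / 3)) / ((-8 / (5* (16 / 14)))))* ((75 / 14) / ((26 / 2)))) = 0.03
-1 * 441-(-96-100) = -245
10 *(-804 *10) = -80400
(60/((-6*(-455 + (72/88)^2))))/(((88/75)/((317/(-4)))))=-1307625/879584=-1.49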